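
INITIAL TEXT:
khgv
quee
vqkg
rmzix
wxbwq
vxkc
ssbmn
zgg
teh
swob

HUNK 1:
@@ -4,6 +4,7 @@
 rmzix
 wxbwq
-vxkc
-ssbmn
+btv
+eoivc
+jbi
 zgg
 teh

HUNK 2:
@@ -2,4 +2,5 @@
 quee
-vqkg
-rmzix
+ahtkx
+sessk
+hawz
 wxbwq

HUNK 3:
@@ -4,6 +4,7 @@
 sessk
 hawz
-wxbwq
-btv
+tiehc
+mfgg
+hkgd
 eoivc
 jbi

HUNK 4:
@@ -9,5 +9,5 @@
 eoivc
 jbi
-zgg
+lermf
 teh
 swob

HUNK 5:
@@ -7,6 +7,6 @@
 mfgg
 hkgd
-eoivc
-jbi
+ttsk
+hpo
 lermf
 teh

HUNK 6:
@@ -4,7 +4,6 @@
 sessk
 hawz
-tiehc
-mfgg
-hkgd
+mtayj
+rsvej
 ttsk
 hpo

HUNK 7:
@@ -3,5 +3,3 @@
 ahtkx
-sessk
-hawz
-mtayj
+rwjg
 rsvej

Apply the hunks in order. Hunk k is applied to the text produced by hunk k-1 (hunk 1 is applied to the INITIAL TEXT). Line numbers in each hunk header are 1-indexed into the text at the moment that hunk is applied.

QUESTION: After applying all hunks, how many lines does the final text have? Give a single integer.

Answer: 10

Derivation:
Hunk 1: at line 4 remove [vxkc,ssbmn] add [btv,eoivc,jbi] -> 11 lines: khgv quee vqkg rmzix wxbwq btv eoivc jbi zgg teh swob
Hunk 2: at line 2 remove [vqkg,rmzix] add [ahtkx,sessk,hawz] -> 12 lines: khgv quee ahtkx sessk hawz wxbwq btv eoivc jbi zgg teh swob
Hunk 3: at line 4 remove [wxbwq,btv] add [tiehc,mfgg,hkgd] -> 13 lines: khgv quee ahtkx sessk hawz tiehc mfgg hkgd eoivc jbi zgg teh swob
Hunk 4: at line 9 remove [zgg] add [lermf] -> 13 lines: khgv quee ahtkx sessk hawz tiehc mfgg hkgd eoivc jbi lermf teh swob
Hunk 5: at line 7 remove [eoivc,jbi] add [ttsk,hpo] -> 13 lines: khgv quee ahtkx sessk hawz tiehc mfgg hkgd ttsk hpo lermf teh swob
Hunk 6: at line 4 remove [tiehc,mfgg,hkgd] add [mtayj,rsvej] -> 12 lines: khgv quee ahtkx sessk hawz mtayj rsvej ttsk hpo lermf teh swob
Hunk 7: at line 3 remove [sessk,hawz,mtayj] add [rwjg] -> 10 lines: khgv quee ahtkx rwjg rsvej ttsk hpo lermf teh swob
Final line count: 10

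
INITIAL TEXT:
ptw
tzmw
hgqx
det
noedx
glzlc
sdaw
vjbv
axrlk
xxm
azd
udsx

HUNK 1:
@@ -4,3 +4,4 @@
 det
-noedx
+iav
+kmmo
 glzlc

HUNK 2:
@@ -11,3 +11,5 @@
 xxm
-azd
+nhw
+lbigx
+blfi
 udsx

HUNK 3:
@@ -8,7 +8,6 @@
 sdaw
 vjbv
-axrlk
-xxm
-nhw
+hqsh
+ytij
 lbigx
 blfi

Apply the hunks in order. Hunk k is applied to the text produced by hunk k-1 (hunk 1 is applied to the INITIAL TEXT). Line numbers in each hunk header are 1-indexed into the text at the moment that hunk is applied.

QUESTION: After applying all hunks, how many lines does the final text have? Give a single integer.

Hunk 1: at line 4 remove [noedx] add [iav,kmmo] -> 13 lines: ptw tzmw hgqx det iav kmmo glzlc sdaw vjbv axrlk xxm azd udsx
Hunk 2: at line 11 remove [azd] add [nhw,lbigx,blfi] -> 15 lines: ptw tzmw hgqx det iav kmmo glzlc sdaw vjbv axrlk xxm nhw lbigx blfi udsx
Hunk 3: at line 8 remove [axrlk,xxm,nhw] add [hqsh,ytij] -> 14 lines: ptw tzmw hgqx det iav kmmo glzlc sdaw vjbv hqsh ytij lbigx blfi udsx
Final line count: 14

Answer: 14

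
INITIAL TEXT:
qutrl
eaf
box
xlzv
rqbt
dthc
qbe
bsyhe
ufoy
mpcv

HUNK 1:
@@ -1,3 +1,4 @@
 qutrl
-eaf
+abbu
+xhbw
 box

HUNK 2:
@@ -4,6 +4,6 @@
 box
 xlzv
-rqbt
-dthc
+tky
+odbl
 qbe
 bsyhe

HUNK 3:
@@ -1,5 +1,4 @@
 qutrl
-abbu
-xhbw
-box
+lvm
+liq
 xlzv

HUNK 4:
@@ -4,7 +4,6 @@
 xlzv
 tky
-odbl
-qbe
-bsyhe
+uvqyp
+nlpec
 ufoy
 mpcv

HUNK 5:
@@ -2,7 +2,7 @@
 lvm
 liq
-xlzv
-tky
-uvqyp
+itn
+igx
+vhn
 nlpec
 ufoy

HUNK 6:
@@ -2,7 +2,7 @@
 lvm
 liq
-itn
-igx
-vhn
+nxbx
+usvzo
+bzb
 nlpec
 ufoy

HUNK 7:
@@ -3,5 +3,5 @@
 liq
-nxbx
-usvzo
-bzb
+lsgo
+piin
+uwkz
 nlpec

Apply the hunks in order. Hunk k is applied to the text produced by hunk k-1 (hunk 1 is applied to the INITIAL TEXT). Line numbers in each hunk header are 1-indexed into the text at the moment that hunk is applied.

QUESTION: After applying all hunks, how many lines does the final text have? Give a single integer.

Answer: 9

Derivation:
Hunk 1: at line 1 remove [eaf] add [abbu,xhbw] -> 11 lines: qutrl abbu xhbw box xlzv rqbt dthc qbe bsyhe ufoy mpcv
Hunk 2: at line 4 remove [rqbt,dthc] add [tky,odbl] -> 11 lines: qutrl abbu xhbw box xlzv tky odbl qbe bsyhe ufoy mpcv
Hunk 3: at line 1 remove [abbu,xhbw,box] add [lvm,liq] -> 10 lines: qutrl lvm liq xlzv tky odbl qbe bsyhe ufoy mpcv
Hunk 4: at line 4 remove [odbl,qbe,bsyhe] add [uvqyp,nlpec] -> 9 lines: qutrl lvm liq xlzv tky uvqyp nlpec ufoy mpcv
Hunk 5: at line 2 remove [xlzv,tky,uvqyp] add [itn,igx,vhn] -> 9 lines: qutrl lvm liq itn igx vhn nlpec ufoy mpcv
Hunk 6: at line 2 remove [itn,igx,vhn] add [nxbx,usvzo,bzb] -> 9 lines: qutrl lvm liq nxbx usvzo bzb nlpec ufoy mpcv
Hunk 7: at line 3 remove [nxbx,usvzo,bzb] add [lsgo,piin,uwkz] -> 9 lines: qutrl lvm liq lsgo piin uwkz nlpec ufoy mpcv
Final line count: 9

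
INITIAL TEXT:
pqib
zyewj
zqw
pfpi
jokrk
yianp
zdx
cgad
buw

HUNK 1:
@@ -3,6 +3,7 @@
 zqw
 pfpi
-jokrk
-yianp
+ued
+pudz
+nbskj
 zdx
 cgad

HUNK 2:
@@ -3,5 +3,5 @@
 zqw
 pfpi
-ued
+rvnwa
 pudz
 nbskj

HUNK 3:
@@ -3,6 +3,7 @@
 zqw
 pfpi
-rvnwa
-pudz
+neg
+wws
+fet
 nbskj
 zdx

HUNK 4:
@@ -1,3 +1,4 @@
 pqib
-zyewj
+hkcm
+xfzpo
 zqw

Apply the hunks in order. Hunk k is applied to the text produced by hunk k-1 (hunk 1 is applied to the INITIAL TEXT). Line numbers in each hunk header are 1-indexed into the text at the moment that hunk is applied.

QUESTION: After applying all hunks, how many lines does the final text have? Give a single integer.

Answer: 12

Derivation:
Hunk 1: at line 3 remove [jokrk,yianp] add [ued,pudz,nbskj] -> 10 lines: pqib zyewj zqw pfpi ued pudz nbskj zdx cgad buw
Hunk 2: at line 3 remove [ued] add [rvnwa] -> 10 lines: pqib zyewj zqw pfpi rvnwa pudz nbskj zdx cgad buw
Hunk 3: at line 3 remove [rvnwa,pudz] add [neg,wws,fet] -> 11 lines: pqib zyewj zqw pfpi neg wws fet nbskj zdx cgad buw
Hunk 4: at line 1 remove [zyewj] add [hkcm,xfzpo] -> 12 lines: pqib hkcm xfzpo zqw pfpi neg wws fet nbskj zdx cgad buw
Final line count: 12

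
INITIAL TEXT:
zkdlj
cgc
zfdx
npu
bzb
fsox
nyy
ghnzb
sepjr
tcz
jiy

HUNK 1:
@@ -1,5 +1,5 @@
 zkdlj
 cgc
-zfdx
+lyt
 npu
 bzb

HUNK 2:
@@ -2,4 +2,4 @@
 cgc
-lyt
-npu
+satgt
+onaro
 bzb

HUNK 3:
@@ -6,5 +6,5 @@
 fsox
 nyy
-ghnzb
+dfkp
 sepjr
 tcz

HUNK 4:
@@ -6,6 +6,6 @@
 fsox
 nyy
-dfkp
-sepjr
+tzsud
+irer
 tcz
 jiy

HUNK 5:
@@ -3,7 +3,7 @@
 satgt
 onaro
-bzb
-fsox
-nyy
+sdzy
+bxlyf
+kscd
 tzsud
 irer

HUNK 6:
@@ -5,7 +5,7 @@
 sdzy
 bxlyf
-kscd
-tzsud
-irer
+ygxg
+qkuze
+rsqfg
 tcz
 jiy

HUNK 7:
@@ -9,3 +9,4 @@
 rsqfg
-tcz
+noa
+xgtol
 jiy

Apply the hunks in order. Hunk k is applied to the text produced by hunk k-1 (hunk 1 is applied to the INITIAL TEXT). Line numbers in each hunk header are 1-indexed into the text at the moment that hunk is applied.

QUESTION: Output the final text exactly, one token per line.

Hunk 1: at line 1 remove [zfdx] add [lyt] -> 11 lines: zkdlj cgc lyt npu bzb fsox nyy ghnzb sepjr tcz jiy
Hunk 2: at line 2 remove [lyt,npu] add [satgt,onaro] -> 11 lines: zkdlj cgc satgt onaro bzb fsox nyy ghnzb sepjr tcz jiy
Hunk 3: at line 6 remove [ghnzb] add [dfkp] -> 11 lines: zkdlj cgc satgt onaro bzb fsox nyy dfkp sepjr tcz jiy
Hunk 4: at line 6 remove [dfkp,sepjr] add [tzsud,irer] -> 11 lines: zkdlj cgc satgt onaro bzb fsox nyy tzsud irer tcz jiy
Hunk 5: at line 3 remove [bzb,fsox,nyy] add [sdzy,bxlyf,kscd] -> 11 lines: zkdlj cgc satgt onaro sdzy bxlyf kscd tzsud irer tcz jiy
Hunk 6: at line 5 remove [kscd,tzsud,irer] add [ygxg,qkuze,rsqfg] -> 11 lines: zkdlj cgc satgt onaro sdzy bxlyf ygxg qkuze rsqfg tcz jiy
Hunk 7: at line 9 remove [tcz] add [noa,xgtol] -> 12 lines: zkdlj cgc satgt onaro sdzy bxlyf ygxg qkuze rsqfg noa xgtol jiy

Answer: zkdlj
cgc
satgt
onaro
sdzy
bxlyf
ygxg
qkuze
rsqfg
noa
xgtol
jiy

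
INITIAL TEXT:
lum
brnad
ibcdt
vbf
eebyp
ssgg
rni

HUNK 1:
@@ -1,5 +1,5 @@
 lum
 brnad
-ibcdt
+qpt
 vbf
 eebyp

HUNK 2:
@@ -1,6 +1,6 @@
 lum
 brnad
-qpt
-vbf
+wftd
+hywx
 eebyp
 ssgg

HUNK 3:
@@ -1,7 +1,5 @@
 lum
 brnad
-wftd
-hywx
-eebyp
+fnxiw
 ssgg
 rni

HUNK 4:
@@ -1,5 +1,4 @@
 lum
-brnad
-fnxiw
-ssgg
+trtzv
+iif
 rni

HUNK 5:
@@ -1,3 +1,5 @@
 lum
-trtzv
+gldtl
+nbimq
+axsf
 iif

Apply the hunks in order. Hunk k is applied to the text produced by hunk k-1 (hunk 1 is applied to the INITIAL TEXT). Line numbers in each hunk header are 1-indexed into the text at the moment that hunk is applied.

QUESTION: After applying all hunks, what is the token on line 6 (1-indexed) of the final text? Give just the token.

Hunk 1: at line 1 remove [ibcdt] add [qpt] -> 7 lines: lum brnad qpt vbf eebyp ssgg rni
Hunk 2: at line 1 remove [qpt,vbf] add [wftd,hywx] -> 7 lines: lum brnad wftd hywx eebyp ssgg rni
Hunk 3: at line 1 remove [wftd,hywx,eebyp] add [fnxiw] -> 5 lines: lum brnad fnxiw ssgg rni
Hunk 4: at line 1 remove [brnad,fnxiw,ssgg] add [trtzv,iif] -> 4 lines: lum trtzv iif rni
Hunk 5: at line 1 remove [trtzv] add [gldtl,nbimq,axsf] -> 6 lines: lum gldtl nbimq axsf iif rni
Final line 6: rni

Answer: rni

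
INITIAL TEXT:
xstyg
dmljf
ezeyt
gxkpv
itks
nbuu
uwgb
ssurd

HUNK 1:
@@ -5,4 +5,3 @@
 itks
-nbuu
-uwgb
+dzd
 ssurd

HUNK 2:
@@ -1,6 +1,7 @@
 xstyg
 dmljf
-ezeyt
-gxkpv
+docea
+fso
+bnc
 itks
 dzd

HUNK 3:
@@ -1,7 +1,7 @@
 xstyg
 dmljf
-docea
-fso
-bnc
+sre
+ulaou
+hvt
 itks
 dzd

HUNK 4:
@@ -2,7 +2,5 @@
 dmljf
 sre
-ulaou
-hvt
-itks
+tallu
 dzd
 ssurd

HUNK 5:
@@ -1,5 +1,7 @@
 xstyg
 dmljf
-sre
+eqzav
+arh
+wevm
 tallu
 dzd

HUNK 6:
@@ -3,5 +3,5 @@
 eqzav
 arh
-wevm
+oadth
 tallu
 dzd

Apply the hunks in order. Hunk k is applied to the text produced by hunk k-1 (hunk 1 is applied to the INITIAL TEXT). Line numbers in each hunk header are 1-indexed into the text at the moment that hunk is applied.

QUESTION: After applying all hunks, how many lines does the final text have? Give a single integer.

Answer: 8

Derivation:
Hunk 1: at line 5 remove [nbuu,uwgb] add [dzd] -> 7 lines: xstyg dmljf ezeyt gxkpv itks dzd ssurd
Hunk 2: at line 1 remove [ezeyt,gxkpv] add [docea,fso,bnc] -> 8 lines: xstyg dmljf docea fso bnc itks dzd ssurd
Hunk 3: at line 1 remove [docea,fso,bnc] add [sre,ulaou,hvt] -> 8 lines: xstyg dmljf sre ulaou hvt itks dzd ssurd
Hunk 4: at line 2 remove [ulaou,hvt,itks] add [tallu] -> 6 lines: xstyg dmljf sre tallu dzd ssurd
Hunk 5: at line 1 remove [sre] add [eqzav,arh,wevm] -> 8 lines: xstyg dmljf eqzav arh wevm tallu dzd ssurd
Hunk 6: at line 3 remove [wevm] add [oadth] -> 8 lines: xstyg dmljf eqzav arh oadth tallu dzd ssurd
Final line count: 8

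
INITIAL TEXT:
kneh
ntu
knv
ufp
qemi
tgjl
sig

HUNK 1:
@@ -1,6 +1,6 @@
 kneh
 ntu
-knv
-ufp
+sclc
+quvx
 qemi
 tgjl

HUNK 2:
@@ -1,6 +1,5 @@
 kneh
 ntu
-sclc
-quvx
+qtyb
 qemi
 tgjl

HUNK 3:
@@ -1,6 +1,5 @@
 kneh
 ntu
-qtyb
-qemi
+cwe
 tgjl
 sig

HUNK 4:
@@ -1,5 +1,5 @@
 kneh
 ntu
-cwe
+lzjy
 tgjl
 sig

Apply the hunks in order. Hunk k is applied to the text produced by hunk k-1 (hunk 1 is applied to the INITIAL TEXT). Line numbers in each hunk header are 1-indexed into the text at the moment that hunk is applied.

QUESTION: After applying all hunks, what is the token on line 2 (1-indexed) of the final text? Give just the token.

Hunk 1: at line 1 remove [knv,ufp] add [sclc,quvx] -> 7 lines: kneh ntu sclc quvx qemi tgjl sig
Hunk 2: at line 1 remove [sclc,quvx] add [qtyb] -> 6 lines: kneh ntu qtyb qemi tgjl sig
Hunk 3: at line 1 remove [qtyb,qemi] add [cwe] -> 5 lines: kneh ntu cwe tgjl sig
Hunk 4: at line 1 remove [cwe] add [lzjy] -> 5 lines: kneh ntu lzjy tgjl sig
Final line 2: ntu

Answer: ntu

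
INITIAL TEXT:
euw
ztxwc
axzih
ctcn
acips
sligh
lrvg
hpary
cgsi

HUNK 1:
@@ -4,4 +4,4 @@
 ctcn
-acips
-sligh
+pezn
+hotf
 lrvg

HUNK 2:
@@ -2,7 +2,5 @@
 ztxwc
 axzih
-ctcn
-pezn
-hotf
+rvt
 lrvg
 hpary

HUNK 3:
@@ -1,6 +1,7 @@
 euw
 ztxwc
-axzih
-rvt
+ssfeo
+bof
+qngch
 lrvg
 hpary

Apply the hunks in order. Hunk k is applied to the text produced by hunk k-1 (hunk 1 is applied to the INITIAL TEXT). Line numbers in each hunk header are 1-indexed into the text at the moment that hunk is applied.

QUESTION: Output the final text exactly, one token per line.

Answer: euw
ztxwc
ssfeo
bof
qngch
lrvg
hpary
cgsi

Derivation:
Hunk 1: at line 4 remove [acips,sligh] add [pezn,hotf] -> 9 lines: euw ztxwc axzih ctcn pezn hotf lrvg hpary cgsi
Hunk 2: at line 2 remove [ctcn,pezn,hotf] add [rvt] -> 7 lines: euw ztxwc axzih rvt lrvg hpary cgsi
Hunk 3: at line 1 remove [axzih,rvt] add [ssfeo,bof,qngch] -> 8 lines: euw ztxwc ssfeo bof qngch lrvg hpary cgsi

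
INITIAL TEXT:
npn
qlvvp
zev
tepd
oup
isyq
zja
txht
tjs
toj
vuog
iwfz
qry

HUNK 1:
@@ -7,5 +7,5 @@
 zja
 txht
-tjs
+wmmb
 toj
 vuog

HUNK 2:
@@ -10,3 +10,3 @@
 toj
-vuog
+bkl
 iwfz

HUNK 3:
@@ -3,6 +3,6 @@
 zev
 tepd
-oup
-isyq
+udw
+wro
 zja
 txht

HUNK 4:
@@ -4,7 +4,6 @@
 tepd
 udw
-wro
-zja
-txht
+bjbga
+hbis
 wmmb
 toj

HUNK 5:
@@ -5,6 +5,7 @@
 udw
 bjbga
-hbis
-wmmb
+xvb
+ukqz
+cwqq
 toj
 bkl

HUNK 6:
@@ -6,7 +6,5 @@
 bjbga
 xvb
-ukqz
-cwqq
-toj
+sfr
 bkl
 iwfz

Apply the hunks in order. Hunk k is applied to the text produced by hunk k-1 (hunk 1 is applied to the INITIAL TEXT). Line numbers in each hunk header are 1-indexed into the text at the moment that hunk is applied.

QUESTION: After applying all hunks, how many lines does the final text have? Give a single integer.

Answer: 11

Derivation:
Hunk 1: at line 7 remove [tjs] add [wmmb] -> 13 lines: npn qlvvp zev tepd oup isyq zja txht wmmb toj vuog iwfz qry
Hunk 2: at line 10 remove [vuog] add [bkl] -> 13 lines: npn qlvvp zev tepd oup isyq zja txht wmmb toj bkl iwfz qry
Hunk 3: at line 3 remove [oup,isyq] add [udw,wro] -> 13 lines: npn qlvvp zev tepd udw wro zja txht wmmb toj bkl iwfz qry
Hunk 4: at line 4 remove [wro,zja,txht] add [bjbga,hbis] -> 12 lines: npn qlvvp zev tepd udw bjbga hbis wmmb toj bkl iwfz qry
Hunk 5: at line 5 remove [hbis,wmmb] add [xvb,ukqz,cwqq] -> 13 lines: npn qlvvp zev tepd udw bjbga xvb ukqz cwqq toj bkl iwfz qry
Hunk 6: at line 6 remove [ukqz,cwqq,toj] add [sfr] -> 11 lines: npn qlvvp zev tepd udw bjbga xvb sfr bkl iwfz qry
Final line count: 11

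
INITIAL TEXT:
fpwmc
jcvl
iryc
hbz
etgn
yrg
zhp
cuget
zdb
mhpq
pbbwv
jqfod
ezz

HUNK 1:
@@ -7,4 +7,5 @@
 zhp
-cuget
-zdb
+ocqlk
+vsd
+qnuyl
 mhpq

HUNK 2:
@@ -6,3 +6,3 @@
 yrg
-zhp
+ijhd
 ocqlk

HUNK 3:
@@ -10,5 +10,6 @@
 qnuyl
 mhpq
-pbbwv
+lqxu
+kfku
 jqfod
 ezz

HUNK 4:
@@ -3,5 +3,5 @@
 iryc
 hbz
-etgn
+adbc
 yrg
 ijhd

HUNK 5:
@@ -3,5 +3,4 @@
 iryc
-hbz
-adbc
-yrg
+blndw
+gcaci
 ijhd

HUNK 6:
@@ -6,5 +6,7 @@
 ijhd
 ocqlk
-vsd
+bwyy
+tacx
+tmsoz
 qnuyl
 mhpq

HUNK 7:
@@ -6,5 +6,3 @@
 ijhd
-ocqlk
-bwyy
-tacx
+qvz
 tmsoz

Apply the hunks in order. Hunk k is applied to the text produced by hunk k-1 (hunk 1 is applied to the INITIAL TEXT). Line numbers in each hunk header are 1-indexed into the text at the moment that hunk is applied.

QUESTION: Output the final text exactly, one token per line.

Hunk 1: at line 7 remove [cuget,zdb] add [ocqlk,vsd,qnuyl] -> 14 lines: fpwmc jcvl iryc hbz etgn yrg zhp ocqlk vsd qnuyl mhpq pbbwv jqfod ezz
Hunk 2: at line 6 remove [zhp] add [ijhd] -> 14 lines: fpwmc jcvl iryc hbz etgn yrg ijhd ocqlk vsd qnuyl mhpq pbbwv jqfod ezz
Hunk 3: at line 10 remove [pbbwv] add [lqxu,kfku] -> 15 lines: fpwmc jcvl iryc hbz etgn yrg ijhd ocqlk vsd qnuyl mhpq lqxu kfku jqfod ezz
Hunk 4: at line 3 remove [etgn] add [adbc] -> 15 lines: fpwmc jcvl iryc hbz adbc yrg ijhd ocqlk vsd qnuyl mhpq lqxu kfku jqfod ezz
Hunk 5: at line 3 remove [hbz,adbc,yrg] add [blndw,gcaci] -> 14 lines: fpwmc jcvl iryc blndw gcaci ijhd ocqlk vsd qnuyl mhpq lqxu kfku jqfod ezz
Hunk 6: at line 6 remove [vsd] add [bwyy,tacx,tmsoz] -> 16 lines: fpwmc jcvl iryc blndw gcaci ijhd ocqlk bwyy tacx tmsoz qnuyl mhpq lqxu kfku jqfod ezz
Hunk 7: at line 6 remove [ocqlk,bwyy,tacx] add [qvz] -> 14 lines: fpwmc jcvl iryc blndw gcaci ijhd qvz tmsoz qnuyl mhpq lqxu kfku jqfod ezz

Answer: fpwmc
jcvl
iryc
blndw
gcaci
ijhd
qvz
tmsoz
qnuyl
mhpq
lqxu
kfku
jqfod
ezz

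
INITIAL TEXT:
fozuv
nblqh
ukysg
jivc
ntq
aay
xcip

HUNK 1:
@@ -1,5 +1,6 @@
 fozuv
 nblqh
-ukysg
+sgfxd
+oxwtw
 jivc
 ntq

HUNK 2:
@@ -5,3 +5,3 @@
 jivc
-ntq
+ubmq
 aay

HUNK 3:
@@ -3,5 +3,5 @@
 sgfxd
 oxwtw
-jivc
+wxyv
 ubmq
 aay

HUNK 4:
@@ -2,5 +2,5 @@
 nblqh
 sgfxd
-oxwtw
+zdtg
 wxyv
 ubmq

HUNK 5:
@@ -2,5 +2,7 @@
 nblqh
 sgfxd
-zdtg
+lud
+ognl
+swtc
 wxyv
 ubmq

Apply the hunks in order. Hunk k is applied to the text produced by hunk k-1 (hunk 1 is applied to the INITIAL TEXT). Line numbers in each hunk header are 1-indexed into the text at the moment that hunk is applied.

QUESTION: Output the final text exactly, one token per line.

Hunk 1: at line 1 remove [ukysg] add [sgfxd,oxwtw] -> 8 lines: fozuv nblqh sgfxd oxwtw jivc ntq aay xcip
Hunk 2: at line 5 remove [ntq] add [ubmq] -> 8 lines: fozuv nblqh sgfxd oxwtw jivc ubmq aay xcip
Hunk 3: at line 3 remove [jivc] add [wxyv] -> 8 lines: fozuv nblqh sgfxd oxwtw wxyv ubmq aay xcip
Hunk 4: at line 2 remove [oxwtw] add [zdtg] -> 8 lines: fozuv nblqh sgfxd zdtg wxyv ubmq aay xcip
Hunk 5: at line 2 remove [zdtg] add [lud,ognl,swtc] -> 10 lines: fozuv nblqh sgfxd lud ognl swtc wxyv ubmq aay xcip

Answer: fozuv
nblqh
sgfxd
lud
ognl
swtc
wxyv
ubmq
aay
xcip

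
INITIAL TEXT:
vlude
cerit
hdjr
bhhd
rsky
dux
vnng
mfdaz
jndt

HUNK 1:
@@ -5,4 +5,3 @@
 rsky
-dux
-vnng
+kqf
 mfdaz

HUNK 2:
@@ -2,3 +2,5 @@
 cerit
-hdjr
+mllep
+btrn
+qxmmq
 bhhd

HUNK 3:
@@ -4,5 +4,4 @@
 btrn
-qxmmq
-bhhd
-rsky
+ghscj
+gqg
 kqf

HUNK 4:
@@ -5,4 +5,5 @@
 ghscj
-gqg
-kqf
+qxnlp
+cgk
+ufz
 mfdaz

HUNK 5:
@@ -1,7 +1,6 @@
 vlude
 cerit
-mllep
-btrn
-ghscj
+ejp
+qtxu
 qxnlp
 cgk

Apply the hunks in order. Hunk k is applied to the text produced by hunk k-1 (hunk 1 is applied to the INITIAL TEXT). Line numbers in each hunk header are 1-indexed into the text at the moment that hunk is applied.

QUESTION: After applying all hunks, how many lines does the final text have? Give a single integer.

Hunk 1: at line 5 remove [dux,vnng] add [kqf] -> 8 lines: vlude cerit hdjr bhhd rsky kqf mfdaz jndt
Hunk 2: at line 2 remove [hdjr] add [mllep,btrn,qxmmq] -> 10 lines: vlude cerit mllep btrn qxmmq bhhd rsky kqf mfdaz jndt
Hunk 3: at line 4 remove [qxmmq,bhhd,rsky] add [ghscj,gqg] -> 9 lines: vlude cerit mllep btrn ghscj gqg kqf mfdaz jndt
Hunk 4: at line 5 remove [gqg,kqf] add [qxnlp,cgk,ufz] -> 10 lines: vlude cerit mllep btrn ghscj qxnlp cgk ufz mfdaz jndt
Hunk 5: at line 1 remove [mllep,btrn,ghscj] add [ejp,qtxu] -> 9 lines: vlude cerit ejp qtxu qxnlp cgk ufz mfdaz jndt
Final line count: 9

Answer: 9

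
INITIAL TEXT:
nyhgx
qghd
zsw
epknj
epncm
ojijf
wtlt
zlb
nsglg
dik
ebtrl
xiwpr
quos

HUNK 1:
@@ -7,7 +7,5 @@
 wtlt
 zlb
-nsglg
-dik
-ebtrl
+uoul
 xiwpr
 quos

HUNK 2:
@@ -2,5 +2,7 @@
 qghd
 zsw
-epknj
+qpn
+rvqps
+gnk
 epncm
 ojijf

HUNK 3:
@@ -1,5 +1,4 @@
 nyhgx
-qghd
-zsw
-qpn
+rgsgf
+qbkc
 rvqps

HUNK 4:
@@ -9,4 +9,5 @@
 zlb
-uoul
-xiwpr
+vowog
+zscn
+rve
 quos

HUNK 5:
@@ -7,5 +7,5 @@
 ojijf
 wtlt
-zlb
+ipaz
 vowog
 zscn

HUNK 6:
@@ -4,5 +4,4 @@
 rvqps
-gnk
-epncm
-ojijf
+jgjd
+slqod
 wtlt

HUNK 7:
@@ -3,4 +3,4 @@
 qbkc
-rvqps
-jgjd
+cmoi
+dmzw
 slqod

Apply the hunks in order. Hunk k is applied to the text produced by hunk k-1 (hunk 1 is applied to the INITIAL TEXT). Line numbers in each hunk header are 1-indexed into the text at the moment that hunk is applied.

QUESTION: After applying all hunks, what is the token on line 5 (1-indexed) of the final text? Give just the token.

Answer: dmzw

Derivation:
Hunk 1: at line 7 remove [nsglg,dik,ebtrl] add [uoul] -> 11 lines: nyhgx qghd zsw epknj epncm ojijf wtlt zlb uoul xiwpr quos
Hunk 2: at line 2 remove [epknj] add [qpn,rvqps,gnk] -> 13 lines: nyhgx qghd zsw qpn rvqps gnk epncm ojijf wtlt zlb uoul xiwpr quos
Hunk 3: at line 1 remove [qghd,zsw,qpn] add [rgsgf,qbkc] -> 12 lines: nyhgx rgsgf qbkc rvqps gnk epncm ojijf wtlt zlb uoul xiwpr quos
Hunk 4: at line 9 remove [uoul,xiwpr] add [vowog,zscn,rve] -> 13 lines: nyhgx rgsgf qbkc rvqps gnk epncm ojijf wtlt zlb vowog zscn rve quos
Hunk 5: at line 7 remove [zlb] add [ipaz] -> 13 lines: nyhgx rgsgf qbkc rvqps gnk epncm ojijf wtlt ipaz vowog zscn rve quos
Hunk 6: at line 4 remove [gnk,epncm,ojijf] add [jgjd,slqod] -> 12 lines: nyhgx rgsgf qbkc rvqps jgjd slqod wtlt ipaz vowog zscn rve quos
Hunk 7: at line 3 remove [rvqps,jgjd] add [cmoi,dmzw] -> 12 lines: nyhgx rgsgf qbkc cmoi dmzw slqod wtlt ipaz vowog zscn rve quos
Final line 5: dmzw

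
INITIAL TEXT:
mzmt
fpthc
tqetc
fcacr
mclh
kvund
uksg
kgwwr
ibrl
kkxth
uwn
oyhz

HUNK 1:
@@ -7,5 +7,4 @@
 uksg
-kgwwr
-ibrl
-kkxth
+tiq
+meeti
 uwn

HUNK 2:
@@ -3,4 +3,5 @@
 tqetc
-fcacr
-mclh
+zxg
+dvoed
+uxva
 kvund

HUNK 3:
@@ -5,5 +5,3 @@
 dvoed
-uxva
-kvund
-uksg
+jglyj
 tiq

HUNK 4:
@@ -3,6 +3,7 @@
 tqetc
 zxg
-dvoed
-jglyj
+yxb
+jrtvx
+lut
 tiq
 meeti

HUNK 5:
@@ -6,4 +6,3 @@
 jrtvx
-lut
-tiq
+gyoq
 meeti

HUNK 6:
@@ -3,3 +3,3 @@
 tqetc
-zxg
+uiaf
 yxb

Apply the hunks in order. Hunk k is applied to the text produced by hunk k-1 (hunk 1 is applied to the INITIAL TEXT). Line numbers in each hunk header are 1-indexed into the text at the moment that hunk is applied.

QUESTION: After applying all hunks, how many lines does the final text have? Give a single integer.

Hunk 1: at line 7 remove [kgwwr,ibrl,kkxth] add [tiq,meeti] -> 11 lines: mzmt fpthc tqetc fcacr mclh kvund uksg tiq meeti uwn oyhz
Hunk 2: at line 3 remove [fcacr,mclh] add [zxg,dvoed,uxva] -> 12 lines: mzmt fpthc tqetc zxg dvoed uxva kvund uksg tiq meeti uwn oyhz
Hunk 3: at line 5 remove [uxva,kvund,uksg] add [jglyj] -> 10 lines: mzmt fpthc tqetc zxg dvoed jglyj tiq meeti uwn oyhz
Hunk 4: at line 3 remove [dvoed,jglyj] add [yxb,jrtvx,lut] -> 11 lines: mzmt fpthc tqetc zxg yxb jrtvx lut tiq meeti uwn oyhz
Hunk 5: at line 6 remove [lut,tiq] add [gyoq] -> 10 lines: mzmt fpthc tqetc zxg yxb jrtvx gyoq meeti uwn oyhz
Hunk 6: at line 3 remove [zxg] add [uiaf] -> 10 lines: mzmt fpthc tqetc uiaf yxb jrtvx gyoq meeti uwn oyhz
Final line count: 10

Answer: 10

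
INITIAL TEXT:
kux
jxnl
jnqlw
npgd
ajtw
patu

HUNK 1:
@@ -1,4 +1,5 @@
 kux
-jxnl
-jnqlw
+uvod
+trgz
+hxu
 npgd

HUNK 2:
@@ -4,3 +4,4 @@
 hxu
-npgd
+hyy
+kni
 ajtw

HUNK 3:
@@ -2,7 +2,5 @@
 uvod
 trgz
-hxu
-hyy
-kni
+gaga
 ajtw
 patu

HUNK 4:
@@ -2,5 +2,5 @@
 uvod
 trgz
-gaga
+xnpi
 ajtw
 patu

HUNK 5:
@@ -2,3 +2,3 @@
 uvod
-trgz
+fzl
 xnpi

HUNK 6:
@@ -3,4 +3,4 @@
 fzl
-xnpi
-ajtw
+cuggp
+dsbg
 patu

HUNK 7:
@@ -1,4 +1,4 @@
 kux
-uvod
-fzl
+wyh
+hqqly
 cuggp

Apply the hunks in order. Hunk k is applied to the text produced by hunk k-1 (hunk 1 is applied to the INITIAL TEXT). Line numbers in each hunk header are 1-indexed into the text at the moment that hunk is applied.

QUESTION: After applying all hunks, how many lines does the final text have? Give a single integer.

Answer: 6

Derivation:
Hunk 1: at line 1 remove [jxnl,jnqlw] add [uvod,trgz,hxu] -> 7 lines: kux uvod trgz hxu npgd ajtw patu
Hunk 2: at line 4 remove [npgd] add [hyy,kni] -> 8 lines: kux uvod trgz hxu hyy kni ajtw patu
Hunk 3: at line 2 remove [hxu,hyy,kni] add [gaga] -> 6 lines: kux uvod trgz gaga ajtw patu
Hunk 4: at line 2 remove [gaga] add [xnpi] -> 6 lines: kux uvod trgz xnpi ajtw patu
Hunk 5: at line 2 remove [trgz] add [fzl] -> 6 lines: kux uvod fzl xnpi ajtw patu
Hunk 6: at line 3 remove [xnpi,ajtw] add [cuggp,dsbg] -> 6 lines: kux uvod fzl cuggp dsbg patu
Hunk 7: at line 1 remove [uvod,fzl] add [wyh,hqqly] -> 6 lines: kux wyh hqqly cuggp dsbg patu
Final line count: 6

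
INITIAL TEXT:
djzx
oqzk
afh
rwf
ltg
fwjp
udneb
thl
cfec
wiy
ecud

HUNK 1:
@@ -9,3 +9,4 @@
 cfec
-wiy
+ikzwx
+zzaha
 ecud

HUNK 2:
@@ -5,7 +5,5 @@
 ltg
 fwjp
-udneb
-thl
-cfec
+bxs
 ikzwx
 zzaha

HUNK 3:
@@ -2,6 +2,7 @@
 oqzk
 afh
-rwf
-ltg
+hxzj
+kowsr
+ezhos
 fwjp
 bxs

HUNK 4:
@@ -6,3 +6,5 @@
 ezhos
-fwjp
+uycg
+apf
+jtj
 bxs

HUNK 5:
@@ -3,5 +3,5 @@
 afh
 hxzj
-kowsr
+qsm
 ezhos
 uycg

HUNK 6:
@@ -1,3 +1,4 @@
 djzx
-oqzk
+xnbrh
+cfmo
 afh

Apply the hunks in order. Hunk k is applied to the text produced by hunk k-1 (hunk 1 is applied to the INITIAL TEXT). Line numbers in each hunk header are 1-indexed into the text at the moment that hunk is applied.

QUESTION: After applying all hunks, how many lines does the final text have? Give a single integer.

Hunk 1: at line 9 remove [wiy] add [ikzwx,zzaha] -> 12 lines: djzx oqzk afh rwf ltg fwjp udneb thl cfec ikzwx zzaha ecud
Hunk 2: at line 5 remove [udneb,thl,cfec] add [bxs] -> 10 lines: djzx oqzk afh rwf ltg fwjp bxs ikzwx zzaha ecud
Hunk 3: at line 2 remove [rwf,ltg] add [hxzj,kowsr,ezhos] -> 11 lines: djzx oqzk afh hxzj kowsr ezhos fwjp bxs ikzwx zzaha ecud
Hunk 4: at line 6 remove [fwjp] add [uycg,apf,jtj] -> 13 lines: djzx oqzk afh hxzj kowsr ezhos uycg apf jtj bxs ikzwx zzaha ecud
Hunk 5: at line 3 remove [kowsr] add [qsm] -> 13 lines: djzx oqzk afh hxzj qsm ezhos uycg apf jtj bxs ikzwx zzaha ecud
Hunk 6: at line 1 remove [oqzk] add [xnbrh,cfmo] -> 14 lines: djzx xnbrh cfmo afh hxzj qsm ezhos uycg apf jtj bxs ikzwx zzaha ecud
Final line count: 14

Answer: 14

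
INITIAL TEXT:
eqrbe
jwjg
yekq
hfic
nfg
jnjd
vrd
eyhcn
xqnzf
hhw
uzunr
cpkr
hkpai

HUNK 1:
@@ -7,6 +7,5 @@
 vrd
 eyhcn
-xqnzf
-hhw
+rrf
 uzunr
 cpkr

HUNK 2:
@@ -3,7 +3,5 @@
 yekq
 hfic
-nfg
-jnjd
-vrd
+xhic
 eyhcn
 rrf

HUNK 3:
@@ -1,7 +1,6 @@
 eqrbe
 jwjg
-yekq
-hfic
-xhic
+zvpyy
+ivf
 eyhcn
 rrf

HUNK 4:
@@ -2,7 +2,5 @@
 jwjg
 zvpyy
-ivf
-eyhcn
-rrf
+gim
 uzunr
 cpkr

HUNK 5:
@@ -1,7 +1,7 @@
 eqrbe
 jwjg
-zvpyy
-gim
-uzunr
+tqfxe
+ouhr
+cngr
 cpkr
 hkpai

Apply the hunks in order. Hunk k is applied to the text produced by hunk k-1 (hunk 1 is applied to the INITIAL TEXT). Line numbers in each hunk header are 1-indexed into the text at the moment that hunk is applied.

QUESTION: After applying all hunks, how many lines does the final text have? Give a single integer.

Answer: 7

Derivation:
Hunk 1: at line 7 remove [xqnzf,hhw] add [rrf] -> 12 lines: eqrbe jwjg yekq hfic nfg jnjd vrd eyhcn rrf uzunr cpkr hkpai
Hunk 2: at line 3 remove [nfg,jnjd,vrd] add [xhic] -> 10 lines: eqrbe jwjg yekq hfic xhic eyhcn rrf uzunr cpkr hkpai
Hunk 3: at line 1 remove [yekq,hfic,xhic] add [zvpyy,ivf] -> 9 lines: eqrbe jwjg zvpyy ivf eyhcn rrf uzunr cpkr hkpai
Hunk 4: at line 2 remove [ivf,eyhcn,rrf] add [gim] -> 7 lines: eqrbe jwjg zvpyy gim uzunr cpkr hkpai
Hunk 5: at line 1 remove [zvpyy,gim,uzunr] add [tqfxe,ouhr,cngr] -> 7 lines: eqrbe jwjg tqfxe ouhr cngr cpkr hkpai
Final line count: 7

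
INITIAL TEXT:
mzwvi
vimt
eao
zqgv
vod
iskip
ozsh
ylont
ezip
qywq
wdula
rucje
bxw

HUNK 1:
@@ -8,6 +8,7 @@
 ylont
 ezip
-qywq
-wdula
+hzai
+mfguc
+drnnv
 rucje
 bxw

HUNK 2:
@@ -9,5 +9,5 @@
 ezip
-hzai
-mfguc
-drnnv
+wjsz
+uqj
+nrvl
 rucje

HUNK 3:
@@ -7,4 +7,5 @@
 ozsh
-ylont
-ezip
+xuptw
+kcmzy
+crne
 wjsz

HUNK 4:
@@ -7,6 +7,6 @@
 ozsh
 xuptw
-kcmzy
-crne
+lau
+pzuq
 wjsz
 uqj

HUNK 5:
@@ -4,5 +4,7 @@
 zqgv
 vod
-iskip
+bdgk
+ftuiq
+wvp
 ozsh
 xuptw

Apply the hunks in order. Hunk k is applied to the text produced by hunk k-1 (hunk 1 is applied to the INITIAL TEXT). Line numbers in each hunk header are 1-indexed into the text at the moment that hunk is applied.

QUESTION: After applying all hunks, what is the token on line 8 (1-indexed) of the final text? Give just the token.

Answer: wvp

Derivation:
Hunk 1: at line 8 remove [qywq,wdula] add [hzai,mfguc,drnnv] -> 14 lines: mzwvi vimt eao zqgv vod iskip ozsh ylont ezip hzai mfguc drnnv rucje bxw
Hunk 2: at line 9 remove [hzai,mfguc,drnnv] add [wjsz,uqj,nrvl] -> 14 lines: mzwvi vimt eao zqgv vod iskip ozsh ylont ezip wjsz uqj nrvl rucje bxw
Hunk 3: at line 7 remove [ylont,ezip] add [xuptw,kcmzy,crne] -> 15 lines: mzwvi vimt eao zqgv vod iskip ozsh xuptw kcmzy crne wjsz uqj nrvl rucje bxw
Hunk 4: at line 7 remove [kcmzy,crne] add [lau,pzuq] -> 15 lines: mzwvi vimt eao zqgv vod iskip ozsh xuptw lau pzuq wjsz uqj nrvl rucje bxw
Hunk 5: at line 4 remove [iskip] add [bdgk,ftuiq,wvp] -> 17 lines: mzwvi vimt eao zqgv vod bdgk ftuiq wvp ozsh xuptw lau pzuq wjsz uqj nrvl rucje bxw
Final line 8: wvp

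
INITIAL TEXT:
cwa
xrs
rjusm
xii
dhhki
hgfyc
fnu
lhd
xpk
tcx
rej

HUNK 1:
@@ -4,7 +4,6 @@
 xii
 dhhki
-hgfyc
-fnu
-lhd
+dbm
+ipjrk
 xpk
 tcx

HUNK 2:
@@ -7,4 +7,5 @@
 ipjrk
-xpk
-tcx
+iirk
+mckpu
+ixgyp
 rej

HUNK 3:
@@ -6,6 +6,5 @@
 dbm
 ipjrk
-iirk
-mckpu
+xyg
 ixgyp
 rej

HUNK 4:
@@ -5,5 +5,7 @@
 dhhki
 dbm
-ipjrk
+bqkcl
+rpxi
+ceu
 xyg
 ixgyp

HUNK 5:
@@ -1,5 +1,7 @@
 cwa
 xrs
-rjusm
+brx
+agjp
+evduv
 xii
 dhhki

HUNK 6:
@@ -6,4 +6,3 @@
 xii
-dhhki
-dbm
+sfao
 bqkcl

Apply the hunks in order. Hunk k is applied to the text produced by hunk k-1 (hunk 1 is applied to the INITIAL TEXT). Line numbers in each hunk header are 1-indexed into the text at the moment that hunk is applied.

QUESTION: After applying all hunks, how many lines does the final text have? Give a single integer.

Answer: 13

Derivation:
Hunk 1: at line 4 remove [hgfyc,fnu,lhd] add [dbm,ipjrk] -> 10 lines: cwa xrs rjusm xii dhhki dbm ipjrk xpk tcx rej
Hunk 2: at line 7 remove [xpk,tcx] add [iirk,mckpu,ixgyp] -> 11 lines: cwa xrs rjusm xii dhhki dbm ipjrk iirk mckpu ixgyp rej
Hunk 3: at line 6 remove [iirk,mckpu] add [xyg] -> 10 lines: cwa xrs rjusm xii dhhki dbm ipjrk xyg ixgyp rej
Hunk 4: at line 5 remove [ipjrk] add [bqkcl,rpxi,ceu] -> 12 lines: cwa xrs rjusm xii dhhki dbm bqkcl rpxi ceu xyg ixgyp rej
Hunk 5: at line 1 remove [rjusm] add [brx,agjp,evduv] -> 14 lines: cwa xrs brx agjp evduv xii dhhki dbm bqkcl rpxi ceu xyg ixgyp rej
Hunk 6: at line 6 remove [dhhki,dbm] add [sfao] -> 13 lines: cwa xrs brx agjp evduv xii sfao bqkcl rpxi ceu xyg ixgyp rej
Final line count: 13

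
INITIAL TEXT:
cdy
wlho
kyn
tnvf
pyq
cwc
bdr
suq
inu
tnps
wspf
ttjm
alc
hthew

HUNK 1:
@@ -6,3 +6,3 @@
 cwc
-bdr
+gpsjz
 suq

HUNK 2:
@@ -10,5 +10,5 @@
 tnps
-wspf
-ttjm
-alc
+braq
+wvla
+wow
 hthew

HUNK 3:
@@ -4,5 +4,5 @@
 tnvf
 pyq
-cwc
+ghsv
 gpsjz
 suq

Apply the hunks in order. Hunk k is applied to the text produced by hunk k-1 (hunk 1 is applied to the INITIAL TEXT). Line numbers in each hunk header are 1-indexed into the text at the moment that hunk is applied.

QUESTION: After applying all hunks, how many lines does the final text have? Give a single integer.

Hunk 1: at line 6 remove [bdr] add [gpsjz] -> 14 lines: cdy wlho kyn tnvf pyq cwc gpsjz suq inu tnps wspf ttjm alc hthew
Hunk 2: at line 10 remove [wspf,ttjm,alc] add [braq,wvla,wow] -> 14 lines: cdy wlho kyn tnvf pyq cwc gpsjz suq inu tnps braq wvla wow hthew
Hunk 3: at line 4 remove [cwc] add [ghsv] -> 14 lines: cdy wlho kyn tnvf pyq ghsv gpsjz suq inu tnps braq wvla wow hthew
Final line count: 14

Answer: 14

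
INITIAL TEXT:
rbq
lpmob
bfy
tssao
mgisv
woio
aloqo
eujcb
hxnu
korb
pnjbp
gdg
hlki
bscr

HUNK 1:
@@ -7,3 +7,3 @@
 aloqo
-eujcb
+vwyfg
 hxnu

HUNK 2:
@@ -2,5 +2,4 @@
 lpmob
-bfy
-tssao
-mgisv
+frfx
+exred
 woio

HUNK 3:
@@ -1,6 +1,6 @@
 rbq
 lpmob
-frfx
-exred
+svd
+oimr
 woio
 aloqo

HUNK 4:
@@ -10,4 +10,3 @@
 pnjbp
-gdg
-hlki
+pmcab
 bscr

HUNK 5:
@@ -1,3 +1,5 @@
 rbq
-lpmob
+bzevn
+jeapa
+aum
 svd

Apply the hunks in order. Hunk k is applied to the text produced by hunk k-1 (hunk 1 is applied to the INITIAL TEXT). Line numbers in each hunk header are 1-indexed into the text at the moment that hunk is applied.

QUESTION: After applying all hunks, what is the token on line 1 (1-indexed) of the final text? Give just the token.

Hunk 1: at line 7 remove [eujcb] add [vwyfg] -> 14 lines: rbq lpmob bfy tssao mgisv woio aloqo vwyfg hxnu korb pnjbp gdg hlki bscr
Hunk 2: at line 2 remove [bfy,tssao,mgisv] add [frfx,exred] -> 13 lines: rbq lpmob frfx exred woio aloqo vwyfg hxnu korb pnjbp gdg hlki bscr
Hunk 3: at line 1 remove [frfx,exred] add [svd,oimr] -> 13 lines: rbq lpmob svd oimr woio aloqo vwyfg hxnu korb pnjbp gdg hlki bscr
Hunk 4: at line 10 remove [gdg,hlki] add [pmcab] -> 12 lines: rbq lpmob svd oimr woio aloqo vwyfg hxnu korb pnjbp pmcab bscr
Hunk 5: at line 1 remove [lpmob] add [bzevn,jeapa,aum] -> 14 lines: rbq bzevn jeapa aum svd oimr woio aloqo vwyfg hxnu korb pnjbp pmcab bscr
Final line 1: rbq

Answer: rbq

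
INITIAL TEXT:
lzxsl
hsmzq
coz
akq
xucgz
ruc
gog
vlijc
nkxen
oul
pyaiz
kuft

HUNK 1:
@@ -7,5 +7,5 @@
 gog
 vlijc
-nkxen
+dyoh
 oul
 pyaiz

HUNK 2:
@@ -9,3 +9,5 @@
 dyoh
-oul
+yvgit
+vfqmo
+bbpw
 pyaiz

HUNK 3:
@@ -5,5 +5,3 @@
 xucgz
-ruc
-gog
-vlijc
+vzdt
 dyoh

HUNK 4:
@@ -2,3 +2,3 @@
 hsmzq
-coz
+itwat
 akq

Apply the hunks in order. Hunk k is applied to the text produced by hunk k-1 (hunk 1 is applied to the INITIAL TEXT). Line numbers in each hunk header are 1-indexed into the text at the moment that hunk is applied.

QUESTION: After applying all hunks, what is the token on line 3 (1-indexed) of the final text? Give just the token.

Answer: itwat

Derivation:
Hunk 1: at line 7 remove [nkxen] add [dyoh] -> 12 lines: lzxsl hsmzq coz akq xucgz ruc gog vlijc dyoh oul pyaiz kuft
Hunk 2: at line 9 remove [oul] add [yvgit,vfqmo,bbpw] -> 14 lines: lzxsl hsmzq coz akq xucgz ruc gog vlijc dyoh yvgit vfqmo bbpw pyaiz kuft
Hunk 3: at line 5 remove [ruc,gog,vlijc] add [vzdt] -> 12 lines: lzxsl hsmzq coz akq xucgz vzdt dyoh yvgit vfqmo bbpw pyaiz kuft
Hunk 4: at line 2 remove [coz] add [itwat] -> 12 lines: lzxsl hsmzq itwat akq xucgz vzdt dyoh yvgit vfqmo bbpw pyaiz kuft
Final line 3: itwat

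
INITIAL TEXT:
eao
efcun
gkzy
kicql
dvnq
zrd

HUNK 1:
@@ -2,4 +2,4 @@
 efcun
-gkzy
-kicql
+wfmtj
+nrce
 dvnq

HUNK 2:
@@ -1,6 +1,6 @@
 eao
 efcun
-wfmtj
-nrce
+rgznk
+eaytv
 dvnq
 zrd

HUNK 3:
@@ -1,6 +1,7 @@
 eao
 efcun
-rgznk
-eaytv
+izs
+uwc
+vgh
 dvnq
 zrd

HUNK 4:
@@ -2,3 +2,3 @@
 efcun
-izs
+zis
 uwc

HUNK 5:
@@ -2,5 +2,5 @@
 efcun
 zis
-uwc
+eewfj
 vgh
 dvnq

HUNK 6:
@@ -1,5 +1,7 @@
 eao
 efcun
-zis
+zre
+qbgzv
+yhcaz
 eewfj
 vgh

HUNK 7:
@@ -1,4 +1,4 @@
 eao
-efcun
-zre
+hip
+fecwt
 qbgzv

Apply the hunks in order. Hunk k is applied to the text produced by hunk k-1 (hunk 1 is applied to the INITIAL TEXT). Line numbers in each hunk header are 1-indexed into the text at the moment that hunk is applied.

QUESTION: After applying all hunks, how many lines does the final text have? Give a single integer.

Answer: 9

Derivation:
Hunk 1: at line 2 remove [gkzy,kicql] add [wfmtj,nrce] -> 6 lines: eao efcun wfmtj nrce dvnq zrd
Hunk 2: at line 1 remove [wfmtj,nrce] add [rgznk,eaytv] -> 6 lines: eao efcun rgznk eaytv dvnq zrd
Hunk 3: at line 1 remove [rgznk,eaytv] add [izs,uwc,vgh] -> 7 lines: eao efcun izs uwc vgh dvnq zrd
Hunk 4: at line 2 remove [izs] add [zis] -> 7 lines: eao efcun zis uwc vgh dvnq zrd
Hunk 5: at line 2 remove [uwc] add [eewfj] -> 7 lines: eao efcun zis eewfj vgh dvnq zrd
Hunk 6: at line 1 remove [zis] add [zre,qbgzv,yhcaz] -> 9 lines: eao efcun zre qbgzv yhcaz eewfj vgh dvnq zrd
Hunk 7: at line 1 remove [efcun,zre] add [hip,fecwt] -> 9 lines: eao hip fecwt qbgzv yhcaz eewfj vgh dvnq zrd
Final line count: 9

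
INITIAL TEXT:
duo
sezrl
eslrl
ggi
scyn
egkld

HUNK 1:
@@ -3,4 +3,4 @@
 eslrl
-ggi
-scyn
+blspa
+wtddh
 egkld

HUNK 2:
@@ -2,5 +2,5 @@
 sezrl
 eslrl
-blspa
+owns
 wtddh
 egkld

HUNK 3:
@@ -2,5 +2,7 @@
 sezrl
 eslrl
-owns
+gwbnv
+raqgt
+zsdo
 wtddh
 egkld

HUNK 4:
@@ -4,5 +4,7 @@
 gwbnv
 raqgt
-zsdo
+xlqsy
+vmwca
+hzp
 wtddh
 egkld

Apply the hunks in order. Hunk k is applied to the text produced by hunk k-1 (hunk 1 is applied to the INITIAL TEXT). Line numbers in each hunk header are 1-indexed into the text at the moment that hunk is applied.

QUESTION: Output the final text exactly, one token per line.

Hunk 1: at line 3 remove [ggi,scyn] add [blspa,wtddh] -> 6 lines: duo sezrl eslrl blspa wtddh egkld
Hunk 2: at line 2 remove [blspa] add [owns] -> 6 lines: duo sezrl eslrl owns wtddh egkld
Hunk 3: at line 2 remove [owns] add [gwbnv,raqgt,zsdo] -> 8 lines: duo sezrl eslrl gwbnv raqgt zsdo wtddh egkld
Hunk 4: at line 4 remove [zsdo] add [xlqsy,vmwca,hzp] -> 10 lines: duo sezrl eslrl gwbnv raqgt xlqsy vmwca hzp wtddh egkld

Answer: duo
sezrl
eslrl
gwbnv
raqgt
xlqsy
vmwca
hzp
wtddh
egkld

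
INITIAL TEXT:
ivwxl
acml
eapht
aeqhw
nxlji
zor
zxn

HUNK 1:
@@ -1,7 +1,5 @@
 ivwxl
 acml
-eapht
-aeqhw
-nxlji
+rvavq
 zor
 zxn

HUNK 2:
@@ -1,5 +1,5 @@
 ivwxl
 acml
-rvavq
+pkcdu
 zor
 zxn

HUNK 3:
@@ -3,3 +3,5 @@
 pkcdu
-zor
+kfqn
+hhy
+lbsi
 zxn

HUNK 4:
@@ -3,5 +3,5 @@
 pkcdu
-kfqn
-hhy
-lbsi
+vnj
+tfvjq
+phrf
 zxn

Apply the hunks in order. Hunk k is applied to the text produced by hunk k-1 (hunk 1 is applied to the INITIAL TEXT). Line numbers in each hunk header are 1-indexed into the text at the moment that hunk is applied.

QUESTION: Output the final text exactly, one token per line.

Answer: ivwxl
acml
pkcdu
vnj
tfvjq
phrf
zxn

Derivation:
Hunk 1: at line 1 remove [eapht,aeqhw,nxlji] add [rvavq] -> 5 lines: ivwxl acml rvavq zor zxn
Hunk 2: at line 1 remove [rvavq] add [pkcdu] -> 5 lines: ivwxl acml pkcdu zor zxn
Hunk 3: at line 3 remove [zor] add [kfqn,hhy,lbsi] -> 7 lines: ivwxl acml pkcdu kfqn hhy lbsi zxn
Hunk 4: at line 3 remove [kfqn,hhy,lbsi] add [vnj,tfvjq,phrf] -> 7 lines: ivwxl acml pkcdu vnj tfvjq phrf zxn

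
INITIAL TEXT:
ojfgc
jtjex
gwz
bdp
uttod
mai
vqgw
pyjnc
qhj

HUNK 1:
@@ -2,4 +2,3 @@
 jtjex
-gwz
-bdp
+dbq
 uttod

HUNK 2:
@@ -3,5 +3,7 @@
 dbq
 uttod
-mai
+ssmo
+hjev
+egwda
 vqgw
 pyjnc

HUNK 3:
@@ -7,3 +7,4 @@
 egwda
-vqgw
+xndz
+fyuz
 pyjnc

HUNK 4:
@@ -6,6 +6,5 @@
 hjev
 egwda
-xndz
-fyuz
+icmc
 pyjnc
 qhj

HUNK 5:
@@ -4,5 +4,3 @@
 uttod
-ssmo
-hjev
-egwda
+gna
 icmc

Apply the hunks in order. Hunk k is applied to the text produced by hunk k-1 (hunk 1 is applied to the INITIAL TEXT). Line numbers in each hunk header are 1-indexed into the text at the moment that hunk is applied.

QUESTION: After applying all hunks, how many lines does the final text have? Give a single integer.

Answer: 8

Derivation:
Hunk 1: at line 2 remove [gwz,bdp] add [dbq] -> 8 lines: ojfgc jtjex dbq uttod mai vqgw pyjnc qhj
Hunk 2: at line 3 remove [mai] add [ssmo,hjev,egwda] -> 10 lines: ojfgc jtjex dbq uttod ssmo hjev egwda vqgw pyjnc qhj
Hunk 3: at line 7 remove [vqgw] add [xndz,fyuz] -> 11 lines: ojfgc jtjex dbq uttod ssmo hjev egwda xndz fyuz pyjnc qhj
Hunk 4: at line 6 remove [xndz,fyuz] add [icmc] -> 10 lines: ojfgc jtjex dbq uttod ssmo hjev egwda icmc pyjnc qhj
Hunk 5: at line 4 remove [ssmo,hjev,egwda] add [gna] -> 8 lines: ojfgc jtjex dbq uttod gna icmc pyjnc qhj
Final line count: 8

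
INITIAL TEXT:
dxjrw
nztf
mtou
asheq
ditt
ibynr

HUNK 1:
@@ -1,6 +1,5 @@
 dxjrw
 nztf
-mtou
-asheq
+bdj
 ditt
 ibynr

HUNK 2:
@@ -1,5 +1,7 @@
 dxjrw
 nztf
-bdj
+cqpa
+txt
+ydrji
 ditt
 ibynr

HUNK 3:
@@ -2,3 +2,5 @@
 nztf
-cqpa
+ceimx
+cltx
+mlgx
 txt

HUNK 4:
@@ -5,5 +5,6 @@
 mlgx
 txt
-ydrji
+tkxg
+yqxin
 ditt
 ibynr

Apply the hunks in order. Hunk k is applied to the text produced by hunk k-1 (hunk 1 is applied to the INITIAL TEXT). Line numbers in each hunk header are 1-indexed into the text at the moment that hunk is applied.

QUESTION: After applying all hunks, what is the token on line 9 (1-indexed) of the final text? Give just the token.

Hunk 1: at line 1 remove [mtou,asheq] add [bdj] -> 5 lines: dxjrw nztf bdj ditt ibynr
Hunk 2: at line 1 remove [bdj] add [cqpa,txt,ydrji] -> 7 lines: dxjrw nztf cqpa txt ydrji ditt ibynr
Hunk 3: at line 2 remove [cqpa] add [ceimx,cltx,mlgx] -> 9 lines: dxjrw nztf ceimx cltx mlgx txt ydrji ditt ibynr
Hunk 4: at line 5 remove [ydrji] add [tkxg,yqxin] -> 10 lines: dxjrw nztf ceimx cltx mlgx txt tkxg yqxin ditt ibynr
Final line 9: ditt

Answer: ditt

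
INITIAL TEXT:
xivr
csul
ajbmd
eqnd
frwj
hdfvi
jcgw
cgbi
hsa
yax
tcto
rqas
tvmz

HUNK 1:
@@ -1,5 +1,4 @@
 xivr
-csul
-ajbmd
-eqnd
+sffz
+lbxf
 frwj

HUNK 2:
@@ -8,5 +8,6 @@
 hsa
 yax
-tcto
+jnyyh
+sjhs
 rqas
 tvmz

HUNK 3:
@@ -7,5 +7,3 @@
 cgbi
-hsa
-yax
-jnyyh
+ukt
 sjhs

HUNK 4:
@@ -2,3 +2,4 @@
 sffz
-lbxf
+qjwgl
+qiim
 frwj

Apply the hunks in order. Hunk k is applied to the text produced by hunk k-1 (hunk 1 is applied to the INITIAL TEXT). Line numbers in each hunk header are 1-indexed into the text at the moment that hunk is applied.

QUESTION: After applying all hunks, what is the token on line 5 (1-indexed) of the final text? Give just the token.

Answer: frwj

Derivation:
Hunk 1: at line 1 remove [csul,ajbmd,eqnd] add [sffz,lbxf] -> 12 lines: xivr sffz lbxf frwj hdfvi jcgw cgbi hsa yax tcto rqas tvmz
Hunk 2: at line 8 remove [tcto] add [jnyyh,sjhs] -> 13 lines: xivr sffz lbxf frwj hdfvi jcgw cgbi hsa yax jnyyh sjhs rqas tvmz
Hunk 3: at line 7 remove [hsa,yax,jnyyh] add [ukt] -> 11 lines: xivr sffz lbxf frwj hdfvi jcgw cgbi ukt sjhs rqas tvmz
Hunk 4: at line 2 remove [lbxf] add [qjwgl,qiim] -> 12 lines: xivr sffz qjwgl qiim frwj hdfvi jcgw cgbi ukt sjhs rqas tvmz
Final line 5: frwj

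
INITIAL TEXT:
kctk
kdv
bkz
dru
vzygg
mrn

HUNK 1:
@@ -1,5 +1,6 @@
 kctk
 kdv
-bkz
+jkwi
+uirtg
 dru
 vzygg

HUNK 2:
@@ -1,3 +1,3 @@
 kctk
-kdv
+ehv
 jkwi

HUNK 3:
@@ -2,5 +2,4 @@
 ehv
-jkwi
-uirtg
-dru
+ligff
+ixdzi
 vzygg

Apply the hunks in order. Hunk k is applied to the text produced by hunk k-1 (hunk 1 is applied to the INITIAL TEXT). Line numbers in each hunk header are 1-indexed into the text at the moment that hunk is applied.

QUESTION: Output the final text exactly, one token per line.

Answer: kctk
ehv
ligff
ixdzi
vzygg
mrn

Derivation:
Hunk 1: at line 1 remove [bkz] add [jkwi,uirtg] -> 7 lines: kctk kdv jkwi uirtg dru vzygg mrn
Hunk 2: at line 1 remove [kdv] add [ehv] -> 7 lines: kctk ehv jkwi uirtg dru vzygg mrn
Hunk 3: at line 2 remove [jkwi,uirtg,dru] add [ligff,ixdzi] -> 6 lines: kctk ehv ligff ixdzi vzygg mrn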